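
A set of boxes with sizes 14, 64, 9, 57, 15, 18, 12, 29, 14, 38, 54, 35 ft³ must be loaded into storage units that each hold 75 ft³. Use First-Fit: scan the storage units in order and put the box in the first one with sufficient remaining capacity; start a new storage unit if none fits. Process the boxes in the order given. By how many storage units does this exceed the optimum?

First-Fit: [14,9,15,18,12] [64] [57,14] [29,38] [54] [35] → 6 storage units.
Total size 359 ft³; any packing needs at least ⌈359/75⌉ = 5 storage units.
An optimal packing achieves that bound: [64,9] [57,18] [54,15] [38,35] [29,14,14,12] → 5 storage units.
Excess: 6 − 5 = 1.

1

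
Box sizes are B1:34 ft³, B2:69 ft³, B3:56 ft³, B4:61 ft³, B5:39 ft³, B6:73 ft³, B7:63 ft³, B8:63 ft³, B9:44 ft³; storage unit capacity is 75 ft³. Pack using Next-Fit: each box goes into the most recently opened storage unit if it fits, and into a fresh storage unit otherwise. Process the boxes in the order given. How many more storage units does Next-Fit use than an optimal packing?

Next-Fit: [34] [69] [56] [61] [39] [73] [63] [63] [44] → 9 storage units.
8 boxes exceed 37.5 ft³ (half the capacity), and no two of those can share a storage unit, so at least 8 storage units are needed.
An optimal packing achieves that bound: [73] [69] [63] [63] [61] [56] [44] [39,34] → 8 storage units.
Excess: 9 − 8 = 1.

1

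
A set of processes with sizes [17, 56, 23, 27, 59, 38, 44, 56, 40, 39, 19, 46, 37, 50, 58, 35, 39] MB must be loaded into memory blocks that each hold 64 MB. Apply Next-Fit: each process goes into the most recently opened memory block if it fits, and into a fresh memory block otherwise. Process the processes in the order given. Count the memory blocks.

Put 17 MB in memory block 1; 47 MB remain.
Put 56 MB in memory block 2; 8 MB remain.
Put 23 MB in memory block 3; 41 MB remain.
Put 27 MB in memory block 3; 14 MB remain.
Put 59 MB in memory block 4; 5 MB remain.
Put 38 MB in memory block 5; 26 MB remain.
Put 44 MB in memory block 6; 20 MB remain.
Put 56 MB in memory block 7; 8 MB remain.
Put 40 MB in memory block 8; 24 MB remain.
Put 39 MB in memory block 9; 25 MB remain.
Put 19 MB in memory block 9; 6 MB remain.
Put 46 MB in memory block 10; 18 MB remain.
Put 37 MB in memory block 11; 27 MB remain.
Put 50 MB in memory block 12; 14 MB remain.
Put 58 MB in memory block 13; 6 MB remain.
Put 35 MB in memory block 14; 29 MB remain.
Put 39 MB in memory block 15; 25 MB remain.
Final memory blocks: [17] [56] [23,27] [59] [38] [44] [56] [40] [39,19] [46] [37] [50] [58] [35] [39].

15 memory blocks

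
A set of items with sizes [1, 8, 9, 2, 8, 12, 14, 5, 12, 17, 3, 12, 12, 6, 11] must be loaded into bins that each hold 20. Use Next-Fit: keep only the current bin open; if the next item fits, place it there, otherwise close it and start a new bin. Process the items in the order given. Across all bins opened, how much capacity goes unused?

28

bin 1: place 1, 19 left
bin 1: place 8, 11 left
bin 1: place 9, 2 left
bin 1: place 2, 0 left
bin 2: place 8, 12 left
bin 2: place 12, 0 left
bin 3: place 14, 6 left
bin 3: place 5, 1 left
bin 4: place 12, 8 left
bin 5: place 17, 3 left
bin 5: place 3, 0 left
bin 6: place 12, 8 left
bin 7: place 12, 8 left
bin 7: place 6, 2 left
bin 8: place 11, 9 left
8 bins × 20 = 160; used 132; unused 28.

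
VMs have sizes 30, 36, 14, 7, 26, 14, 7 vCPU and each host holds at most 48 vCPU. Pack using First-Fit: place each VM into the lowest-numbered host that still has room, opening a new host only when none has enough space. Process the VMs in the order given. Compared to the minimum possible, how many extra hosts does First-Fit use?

First-Fit: [30,14] [36,7] [26,14,7] → 3 hosts.
Total size 134 vCPU; any packing needs at least ⌈134/48⌉ = 3 hosts.
So 3 is already optimal.

0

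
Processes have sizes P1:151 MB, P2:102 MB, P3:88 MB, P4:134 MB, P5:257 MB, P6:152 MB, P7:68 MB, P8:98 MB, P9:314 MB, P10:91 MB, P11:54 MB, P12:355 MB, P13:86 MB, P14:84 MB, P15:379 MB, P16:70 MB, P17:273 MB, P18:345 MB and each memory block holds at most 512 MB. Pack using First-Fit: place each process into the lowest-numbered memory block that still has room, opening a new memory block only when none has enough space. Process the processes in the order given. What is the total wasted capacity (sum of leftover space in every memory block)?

483

Put P1 (151 MB) in memory block 1; 361 MB remain.
Put P2 (102 MB) in memory block 1; 259 MB remain.
Put P3 (88 MB) in memory block 1; 171 MB remain.
Put P4 (134 MB) in memory block 1; 37 MB remain.
Put P5 (257 MB) in memory block 2; 255 MB remain.
Put P6 (152 MB) in memory block 2; 103 MB remain.
Put P7 (68 MB) in memory block 2; 35 MB remain.
Put P8 (98 MB) in memory block 3; 414 MB remain.
Put P9 (314 MB) in memory block 3; 100 MB remain.
Put P10 (91 MB) in memory block 3; 9 MB remain.
Put P11 (54 MB) in memory block 4; 458 MB remain.
Put P12 (355 MB) in memory block 4; 103 MB remain.
Put P13 (86 MB) in memory block 4; 17 MB remain.
Put P14 (84 MB) in memory block 5; 428 MB remain.
Put P15 (379 MB) in memory block 5; 49 MB remain.
Put P16 (70 MB) in memory block 6; 442 MB remain.
Put P17 (273 MB) in memory block 6; 169 MB remain.
Put P18 (345 MB) in memory block 7; 167 MB remain.
7 memory blocks × 512 MB = 3584 MB; used 3101 MB; unused 483 MB.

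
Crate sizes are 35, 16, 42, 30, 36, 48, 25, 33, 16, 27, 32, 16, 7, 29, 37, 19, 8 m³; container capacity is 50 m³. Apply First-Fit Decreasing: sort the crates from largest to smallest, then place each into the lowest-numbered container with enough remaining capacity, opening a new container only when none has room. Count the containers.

11

Sorted descending: 48, 42, 37, 36, 35, 33, 32, 30, 29, 27, 25, 19, 16, 16, 16, 8, 7.
Put 48 m³ in container 1; 2 m³ remain.
Put 42 m³ in container 2; 8 m³ remain.
Put 37 m³ in container 3; 13 m³ remain.
Put 36 m³ in container 4; 14 m³ remain.
Put 35 m³ in container 5; 15 m³ remain.
Put 33 m³ in container 6; 17 m³ remain.
Put 32 m³ in container 7; 18 m³ remain.
Put 30 m³ in container 8; 20 m³ remain.
Put 29 m³ in container 9; 21 m³ remain.
Put 27 m³ in container 10; 23 m³ remain.
Put 25 m³ in container 11; 25 m³ remain.
Put 19 m³ in container 8; 1 m³ remain.
Put 16 m³ in container 6; 1 m³ remain.
Put 16 m³ in container 7; 2 m³ remain.
Put 16 m³ in container 9; 5 m³ remain.
Put 8 m³ in container 2; 0 m³ remain.
Put 7 m³ in container 3; 6 m³ remain.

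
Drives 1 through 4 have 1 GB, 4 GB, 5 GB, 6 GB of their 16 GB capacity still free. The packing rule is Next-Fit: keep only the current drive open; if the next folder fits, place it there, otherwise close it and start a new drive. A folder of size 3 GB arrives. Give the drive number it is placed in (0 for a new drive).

Next-Fit only looks at drive 4, which has 6 GB free.
3 GB fits there.

4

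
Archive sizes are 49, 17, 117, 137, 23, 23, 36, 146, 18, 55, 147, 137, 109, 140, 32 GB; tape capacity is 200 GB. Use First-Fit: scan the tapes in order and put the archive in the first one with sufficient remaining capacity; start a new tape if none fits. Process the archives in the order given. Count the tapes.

tape 1: place 49 GB, 151 GB left
tape 1: place 17 GB, 134 GB left
tape 1: place 117 GB, 17 GB left
tape 2: place 137 GB, 63 GB left
tape 2: place 23 GB, 40 GB left
tape 2: place 23 GB, 17 GB left
tape 3: place 36 GB, 164 GB left
tape 3: place 146 GB, 18 GB left
tape 3: place 18 GB, 0 GB left
tape 4: place 55 GB, 145 GB left
tape 5: place 147 GB, 53 GB left
tape 4: place 137 GB, 8 GB left
tape 6: place 109 GB, 91 GB left
tape 7: place 140 GB, 60 GB left
tape 5: place 32 GB, 21 GB left

7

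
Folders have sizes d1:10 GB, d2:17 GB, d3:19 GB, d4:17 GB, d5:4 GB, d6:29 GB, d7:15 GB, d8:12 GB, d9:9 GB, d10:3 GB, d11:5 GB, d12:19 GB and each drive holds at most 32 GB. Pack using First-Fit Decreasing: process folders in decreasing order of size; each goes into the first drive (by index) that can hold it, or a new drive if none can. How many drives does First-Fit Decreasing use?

6

Sorted descending: 29, 19, 19, 17, 17, 15, 12, 10, 9, 5, 4, 3.
drive 1: place 29 GB, 3 GB left
drive 2: place 19 GB, 13 GB left
drive 3: place 19 GB, 13 GB left
drive 4: place 17 GB, 15 GB left
drive 5: place 17 GB, 15 GB left
drive 4: place 15 GB, 0 GB left
drive 2: place 12 GB, 1 GB left
drive 3: place 10 GB, 3 GB left
drive 5: place 9 GB, 6 GB left
drive 5: place 5 GB, 1 GB left
drive 6: place 4 GB, 28 GB left
drive 1: place 3 GB, 0 GB left
Final drives: [29,3] [19,12] [19,10] [17,15] [17,9,5] [4].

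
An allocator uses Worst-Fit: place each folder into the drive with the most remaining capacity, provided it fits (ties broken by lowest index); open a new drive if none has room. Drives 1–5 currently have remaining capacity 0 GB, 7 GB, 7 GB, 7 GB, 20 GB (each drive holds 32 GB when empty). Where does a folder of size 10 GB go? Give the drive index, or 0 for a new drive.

Drives with room: drive 5 (20 GB).
Most room is drive 5 with 20 GB free.

5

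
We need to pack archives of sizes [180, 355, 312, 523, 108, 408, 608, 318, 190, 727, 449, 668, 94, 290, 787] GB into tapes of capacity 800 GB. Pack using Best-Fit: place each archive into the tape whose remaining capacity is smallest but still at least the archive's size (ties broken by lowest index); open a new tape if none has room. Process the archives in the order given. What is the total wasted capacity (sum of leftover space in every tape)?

Put 180 GB in tape 1; 620 GB remain.
Put 355 GB in tape 1; 265 GB remain.
Put 312 GB in tape 2; 488 GB remain.
Put 523 GB in tape 3; 277 GB remain.
Put 108 GB in tape 1; 157 GB remain.
Put 408 GB in tape 2; 80 GB remain.
Put 608 GB in tape 4; 192 GB remain.
Put 318 GB in tape 5; 482 GB remain.
Put 190 GB in tape 4; 2 GB remain.
Put 727 GB in tape 6; 73 GB remain.
Put 449 GB in tape 5; 33 GB remain.
Put 668 GB in tape 7; 132 GB remain.
Put 94 GB in tape 7; 38 GB remain.
Put 290 GB in tape 8; 510 GB remain.
Put 787 GB in tape 9; 13 GB remain.
9 tapes × 800 GB = 7200 GB; used 6017 GB; unused 1183 GB.

1183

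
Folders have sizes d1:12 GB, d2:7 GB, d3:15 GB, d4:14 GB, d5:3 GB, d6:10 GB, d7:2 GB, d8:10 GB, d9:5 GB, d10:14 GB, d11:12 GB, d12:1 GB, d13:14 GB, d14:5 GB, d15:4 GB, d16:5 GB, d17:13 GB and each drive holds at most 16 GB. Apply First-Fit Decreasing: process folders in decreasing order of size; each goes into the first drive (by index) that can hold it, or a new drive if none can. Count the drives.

10

Sorted descending: 15, 14, 14, 14, 13, 12, 12, 10, 10, 7, 5, 5, 5, 4, 3, 2, 1.
15 GB → drive 1 (remaining 1 GB)
14 GB → drive 2 (remaining 2 GB)
14 GB → drive 3 (remaining 2 GB)
14 GB → drive 4 (remaining 2 GB)
13 GB → drive 5 (remaining 3 GB)
12 GB → drive 6 (remaining 4 GB)
12 GB → drive 7 (remaining 4 GB)
10 GB → drive 8 (remaining 6 GB)
10 GB → drive 9 (remaining 6 GB)
7 GB → drive 10 (remaining 9 GB)
5 GB → drive 8 (remaining 1 GB)
5 GB → drive 9 (remaining 1 GB)
5 GB → drive 10 (remaining 4 GB)
4 GB → drive 6 (remaining 0 GB)
3 GB → drive 5 (remaining 0 GB)
2 GB → drive 2 (remaining 0 GB)
1 GB → drive 1 (remaining 0 GB)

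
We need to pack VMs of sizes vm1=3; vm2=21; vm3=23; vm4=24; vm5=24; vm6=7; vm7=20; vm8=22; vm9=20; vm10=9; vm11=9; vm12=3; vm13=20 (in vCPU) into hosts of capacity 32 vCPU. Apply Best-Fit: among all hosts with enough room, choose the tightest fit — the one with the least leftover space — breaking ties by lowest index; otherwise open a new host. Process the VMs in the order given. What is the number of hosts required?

vm1 (3 vCPU) → host 1 (remaining 29 vCPU)
vm2 (21 vCPU) → host 1 (remaining 8 vCPU)
vm3 (23 vCPU) → host 2 (remaining 9 vCPU)
vm4 (24 vCPU) → host 3 (remaining 8 vCPU)
vm5 (24 vCPU) → host 4 (remaining 8 vCPU)
vm6 (7 vCPU) → host 1 (remaining 1 vCPU)
vm7 (20 vCPU) → host 5 (remaining 12 vCPU)
vm8 (22 vCPU) → host 6 (remaining 10 vCPU)
vm9 (20 vCPU) → host 7 (remaining 12 vCPU)
vm10 (9 vCPU) → host 2 (remaining 0 vCPU)
vm11 (9 vCPU) → host 6 (remaining 1 vCPU)
vm12 (3 vCPU) → host 3 (remaining 5 vCPU)
vm13 (20 vCPU) → host 8 (remaining 12 vCPU)
Final hosts: [3,21,7] [23,9] [24,3] [24] [20] [22,9] [20] [20].

8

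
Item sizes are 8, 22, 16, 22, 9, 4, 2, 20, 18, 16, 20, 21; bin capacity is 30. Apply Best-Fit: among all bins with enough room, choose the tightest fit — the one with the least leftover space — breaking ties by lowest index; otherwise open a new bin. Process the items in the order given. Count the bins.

8 bins

8 → bin 1 (remaining 22)
22 → bin 1 (remaining 0)
16 → bin 2 (remaining 14)
22 → bin 3 (remaining 8)
9 → bin 2 (remaining 5)
4 → bin 2 (remaining 1)
2 → bin 3 (remaining 6)
20 → bin 4 (remaining 10)
18 → bin 5 (remaining 12)
16 → bin 6 (remaining 14)
20 → bin 7 (remaining 10)
21 → bin 8 (remaining 9)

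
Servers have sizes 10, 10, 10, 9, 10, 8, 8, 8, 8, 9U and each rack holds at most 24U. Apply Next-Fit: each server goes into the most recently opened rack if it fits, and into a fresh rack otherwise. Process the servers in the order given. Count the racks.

5

10U → rack 1 (remaining 14U)
10U → rack 1 (remaining 4U)
10U → rack 2 (remaining 14U)
9U → rack 2 (remaining 5U)
10U → rack 3 (remaining 14U)
8U → rack 3 (remaining 6U)
8U → rack 4 (remaining 16U)
8U → rack 4 (remaining 8U)
8U → rack 4 (remaining 0U)
9U → rack 5 (remaining 15U)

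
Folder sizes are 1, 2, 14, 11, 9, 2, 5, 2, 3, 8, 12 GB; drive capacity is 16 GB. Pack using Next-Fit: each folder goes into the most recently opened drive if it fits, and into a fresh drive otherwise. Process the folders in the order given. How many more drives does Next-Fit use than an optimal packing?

Next-Fit: [1,2] [14] [11] [9,2,5] [2,3,8] [12] → 6 drives.
Total size 69 GB; any packing needs at least ⌈69/16⌉ = 5 drives.
An optimal packing achieves that bound: [14,2] [12,3,1] [11,5] [9,2,2] [8] → 5 drives.
Excess: 6 − 5 = 1.

1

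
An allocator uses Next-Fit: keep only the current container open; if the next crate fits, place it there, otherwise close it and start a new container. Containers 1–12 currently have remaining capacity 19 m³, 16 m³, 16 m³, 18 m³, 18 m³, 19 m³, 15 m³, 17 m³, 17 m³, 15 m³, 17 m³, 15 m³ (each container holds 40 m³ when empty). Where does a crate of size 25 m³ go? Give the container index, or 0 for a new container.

0

Next-Fit only looks at container 12, which has 15 m³ free.
25 m³ does not fit, so a new container is opened.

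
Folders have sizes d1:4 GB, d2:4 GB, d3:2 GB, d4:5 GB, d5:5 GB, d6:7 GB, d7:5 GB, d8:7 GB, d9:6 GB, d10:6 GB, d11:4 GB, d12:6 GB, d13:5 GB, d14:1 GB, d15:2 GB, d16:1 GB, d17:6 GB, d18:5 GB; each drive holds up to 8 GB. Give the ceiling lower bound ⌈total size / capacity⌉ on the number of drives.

11 drives

Total size = 4 + 4 + 2 + 5 + 5 + 7 + 5 + 7 + 6 + 6 + 4 + 6 + 5 + 1 + 2 + 1 + 6 + 5 = 81 GB.
⌈81 / 8⌉ = 11.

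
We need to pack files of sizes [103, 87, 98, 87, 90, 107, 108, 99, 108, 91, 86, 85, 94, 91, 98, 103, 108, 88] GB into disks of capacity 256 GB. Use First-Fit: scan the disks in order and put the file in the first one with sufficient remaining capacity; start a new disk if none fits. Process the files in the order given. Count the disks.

9

103 GB → disk 1 (remaining 153 GB)
87 GB → disk 1 (remaining 66 GB)
98 GB → disk 2 (remaining 158 GB)
87 GB → disk 2 (remaining 71 GB)
90 GB → disk 3 (remaining 166 GB)
107 GB → disk 3 (remaining 59 GB)
108 GB → disk 4 (remaining 148 GB)
99 GB → disk 4 (remaining 49 GB)
108 GB → disk 5 (remaining 148 GB)
91 GB → disk 5 (remaining 57 GB)
86 GB → disk 6 (remaining 170 GB)
85 GB → disk 6 (remaining 85 GB)
94 GB → disk 7 (remaining 162 GB)
91 GB → disk 7 (remaining 71 GB)
98 GB → disk 8 (remaining 158 GB)
103 GB → disk 8 (remaining 55 GB)
108 GB → disk 9 (remaining 148 GB)
88 GB → disk 9 (remaining 60 GB)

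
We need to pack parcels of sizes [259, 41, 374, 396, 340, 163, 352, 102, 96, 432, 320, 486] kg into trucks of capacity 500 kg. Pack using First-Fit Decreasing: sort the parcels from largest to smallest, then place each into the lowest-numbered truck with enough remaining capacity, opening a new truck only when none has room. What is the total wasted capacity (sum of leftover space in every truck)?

Sorted descending: 486, 432, 396, 374, 352, 340, 320, 259, 163, 102, 96, 41.
Put 486 kg in truck 1; 14 kg remain.
Put 432 kg in truck 2; 68 kg remain.
Put 396 kg in truck 3; 104 kg remain.
Put 374 kg in truck 4; 126 kg remain.
Put 352 kg in truck 5; 148 kg remain.
Put 340 kg in truck 6; 160 kg remain.
Put 320 kg in truck 7; 180 kg remain.
Put 259 kg in truck 8; 241 kg remain.
Put 163 kg in truck 7; 17 kg remain.
Put 102 kg in truck 3; 2 kg remain.
Put 96 kg in truck 4; 30 kg remain.
Put 41 kg in truck 2; 27 kg remain.
8 trucks × 500 kg = 4000 kg; used 3361 kg; unused 639 kg.

639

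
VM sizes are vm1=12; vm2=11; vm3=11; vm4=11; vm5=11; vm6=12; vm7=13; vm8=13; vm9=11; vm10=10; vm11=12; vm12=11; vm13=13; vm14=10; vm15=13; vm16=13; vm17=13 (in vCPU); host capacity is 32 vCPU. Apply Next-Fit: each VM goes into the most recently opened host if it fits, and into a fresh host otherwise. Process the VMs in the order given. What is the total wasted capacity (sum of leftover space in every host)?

88

Put vm1 (12 vCPU) in host 1; 20 vCPU remain.
Put vm2 (11 vCPU) in host 1; 9 vCPU remain.
Put vm3 (11 vCPU) in host 2; 21 vCPU remain.
Put vm4 (11 vCPU) in host 2; 10 vCPU remain.
Put vm5 (11 vCPU) in host 3; 21 vCPU remain.
Put vm6 (12 vCPU) in host 3; 9 vCPU remain.
Put vm7 (13 vCPU) in host 4; 19 vCPU remain.
Put vm8 (13 vCPU) in host 4; 6 vCPU remain.
Put vm9 (11 vCPU) in host 5; 21 vCPU remain.
Put vm10 (10 vCPU) in host 5; 11 vCPU remain.
Put vm11 (12 vCPU) in host 6; 20 vCPU remain.
Put vm12 (11 vCPU) in host 6; 9 vCPU remain.
Put vm13 (13 vCPU) in host 7; 19 vCPU remain.
Put vm14 (10 vCPU) in host 7; 9 vCPU remain.
Put vm15 (13 vCPU) in host 8; 19 vCPU remain.
Put vm16 (13 vCPU) in host 8; 6 vCPU remain.
Put vm17 (13 vCPU) in host 9; 19 vCPU remain.
9 hosts × 32 vCPU = 288 vCPU; used 200 vCPU; unused 88 vCPU.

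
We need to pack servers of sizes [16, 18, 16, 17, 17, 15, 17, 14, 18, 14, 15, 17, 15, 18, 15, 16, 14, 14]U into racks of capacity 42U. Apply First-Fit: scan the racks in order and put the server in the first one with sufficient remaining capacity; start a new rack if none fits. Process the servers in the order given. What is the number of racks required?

rack 1: place 16U, 26U left
rack 1: place 18U, 8U left
rack 2: place 16U, 26U left
rack 2: place 17U, 9U left
rack 3: place 17U, 25U left
rack 3: place 15U, 10U left
rack 4: place 17U, 25U left
rack 4: place 14U, 11U left
rack 5: place 18U, 24U left
rack 5: place 14U, 10U left
rack 6: place 15U, 27U left
rack 6: place 17U, 10U left
rack 7: place 15U, 27U left
rack 7: place 18U, 9U left
rack 8: place 15U, 27U left
rack 8: place 16U, 11U left
rack 9: place 14U, 28U left
rack 9: place 14U, 14U left
Final racks: [16,18] [16,17] [17,15] [17,14] [18,14] [15,17] [15,18] [15,16] [14,14].

9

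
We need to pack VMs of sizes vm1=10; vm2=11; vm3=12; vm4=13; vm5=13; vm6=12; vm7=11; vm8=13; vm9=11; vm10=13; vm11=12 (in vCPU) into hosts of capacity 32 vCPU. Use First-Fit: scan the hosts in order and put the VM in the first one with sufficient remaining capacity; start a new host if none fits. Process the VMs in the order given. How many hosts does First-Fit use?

5 hosts

Put vm1 (10 vCPU) in host 1; 22 vCPU remain.
Put vm2 (11 vCPU) in host 1; 11 vCPU remain.
Put vm3 (12 vCPU) in host 2; 20 vCPU remain.
Put vm4 (13 vCPU) in host 2; 7 vCPU remain.
Put vm5 (13 vCPU) in host 3; 19 vCPU remain.
Put vm6 (12 vCPU) in host 3; 7 vCPU remain.
Put vm7 (11 vCPU) in host 1; 0 vCPU remain.
Put vm8 (13 vCPU) in host 4; 19 vCPU remain.
Put vm9 (11 vCPU) in host 4; 8 vCPU remain.
Put vm10 (13 vCPU) in host 5; 19 vCPU remain.
Put vm11 (12 vCPU) in host 5; 7 vCPU remain.
Final hosts: [10,11,11] [12,13] [13,12] [13,11] [13,12].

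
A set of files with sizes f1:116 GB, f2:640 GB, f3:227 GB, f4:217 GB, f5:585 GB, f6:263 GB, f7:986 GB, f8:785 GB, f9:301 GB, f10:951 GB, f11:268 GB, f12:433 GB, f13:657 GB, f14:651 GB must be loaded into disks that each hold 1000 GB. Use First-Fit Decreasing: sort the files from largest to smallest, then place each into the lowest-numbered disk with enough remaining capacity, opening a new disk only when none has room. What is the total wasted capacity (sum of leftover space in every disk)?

920

Sorted descending: 986, 951, 785, 657, 651, 640, 585, 433, 301, 268, 263, 227, 217, 116.
disk 1: place 986 GB, 14 GB left
disk 2: place 951 GB, 49 GB left
disk 3: place 785 GB, 215 GB left
disk 4: place 657 GB, 343 GB left
disk 5: place 651 GB, 349 GB left
disk 6: place 640 GB, 360 GB left
disk 7: place 585 GB, 415 GB left
disk 8: place 433 GB, 567 GB left
disk 4: place 301 GB, 42 GB left
disk 5: place 268 GB, 81 GB left
disk 6: place 263 GB, 97 GB left
disk 7: place 227 GB, 188 GB left
disk 8: place 217 GB, 350 GB left
disk 3: place 116 GB, 99 GB left
8 disks × 1000 GB = 8000 GB; used 7080 GB; unused 920 GB.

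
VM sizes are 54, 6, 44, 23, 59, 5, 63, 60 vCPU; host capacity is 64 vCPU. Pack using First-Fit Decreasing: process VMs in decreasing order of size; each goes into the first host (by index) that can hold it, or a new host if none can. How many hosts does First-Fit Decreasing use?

Sorted descending: 63, 60, 59, 54, 44, 23, 6, 5.
host 1: place 63 vCPU, 1 vCPU left
host 2: place 60 vCPU, 4 vCPU left
host 3: place 59 vCPU, 5 vCPU left
host 4: place 54 vCPU, 10 vCPU left
host 5: place 44 vCPU, 20 vCPU left
host 6: place 23 vCPU, 41 vCPU left
host 4: place 6 vCPU, 4 vCPU left
host 3: place 5 vCPU, 0 vCPU left

6 hosts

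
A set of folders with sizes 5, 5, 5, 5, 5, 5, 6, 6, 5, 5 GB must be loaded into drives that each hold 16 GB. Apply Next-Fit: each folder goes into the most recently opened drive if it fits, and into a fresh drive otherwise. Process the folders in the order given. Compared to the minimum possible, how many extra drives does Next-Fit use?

0

Next-Fit: [5,5,5] [5,5,5] [6,6] [5,5] → 4 drives.
Total size 52 GB; any packing needs at least ⌈52/16⌉ = 4 drives.
So 4 is already optimal.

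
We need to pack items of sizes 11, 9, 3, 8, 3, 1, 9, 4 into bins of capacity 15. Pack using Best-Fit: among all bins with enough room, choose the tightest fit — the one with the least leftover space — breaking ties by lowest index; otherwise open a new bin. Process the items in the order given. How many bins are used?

4

bin 1: place 11, 4 left
bin 2: place 9, 6 left
bin 1: place 3, 1 left
bin 3: place 8, 7 left
bin 2: place 3, 3 left
bin 1: place 1, 0 left
bin 4: place 9, 6 left
bin 4: place 4, 2 left
Final bins: [11,3,1] [9,3] [8] [9,4].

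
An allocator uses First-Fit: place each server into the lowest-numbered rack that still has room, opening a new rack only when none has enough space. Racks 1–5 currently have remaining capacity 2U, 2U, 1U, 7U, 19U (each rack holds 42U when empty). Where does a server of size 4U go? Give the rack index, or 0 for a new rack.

4

Racks with room: rack 4 (7U), rack 5 (19U).
The first with room is rack 4.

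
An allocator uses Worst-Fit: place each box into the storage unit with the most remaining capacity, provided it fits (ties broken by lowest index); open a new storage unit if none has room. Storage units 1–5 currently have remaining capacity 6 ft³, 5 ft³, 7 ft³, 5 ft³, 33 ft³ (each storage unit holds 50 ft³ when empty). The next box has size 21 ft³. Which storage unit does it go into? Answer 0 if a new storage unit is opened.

Storage units with room: storage unit 5 (33 ft³).
Most room is storage unit 5 with 33 ft³ free.

5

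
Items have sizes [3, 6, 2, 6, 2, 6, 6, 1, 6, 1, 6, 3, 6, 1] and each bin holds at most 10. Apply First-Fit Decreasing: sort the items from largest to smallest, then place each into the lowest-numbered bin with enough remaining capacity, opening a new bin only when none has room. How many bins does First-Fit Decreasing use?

7 bins

Sorted descending: 6, 6, 6, 6, 6, 6, 6, 3, 3, 2, 2, 1, 1, 1.
Put 6 in bin 1; 4 remain.
Put 6 in bin 2; 4 remain.
Put 6 in bin 3; 4 remain.
Put 6 in bin 4; 4 remain.
Put 6 in bin 5; 4 remain.
Put 6 in bin 6; 4 remain.
Put 6 in bin 7; 4 remain.
Put 3 in bin 1; 1 remain.
Put 3 in bin 2; 1 remain.
Put 2 in bin 3; 2 remain.
Put 2 in bin 3; 0 remain.
Put 1 in bin 1; 0 remain.
Put 1 in bin 2; 0 remain.
Put 1 in bin 4; 3 remain.
Final bins: [6,3,1] [6,3,1] [6,2,2] [6,1] [6] [6] [6].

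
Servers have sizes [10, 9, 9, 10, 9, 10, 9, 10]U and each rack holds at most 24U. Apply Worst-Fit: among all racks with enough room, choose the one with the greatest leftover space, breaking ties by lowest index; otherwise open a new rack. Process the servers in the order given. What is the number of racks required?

4 racks

10U → rack 1 (remaining 14U)
9U → rack 1 (remaining 5U)
9U → rack 2 (remaining 15U)
10U → rack 2 (remaining 5U)
9U → rack 3 (remaining 15U)
10U → rack 3 (remaining 5U)
9U → rack 4 (remaining 15U)
10U → rack 4 (remaining 5U)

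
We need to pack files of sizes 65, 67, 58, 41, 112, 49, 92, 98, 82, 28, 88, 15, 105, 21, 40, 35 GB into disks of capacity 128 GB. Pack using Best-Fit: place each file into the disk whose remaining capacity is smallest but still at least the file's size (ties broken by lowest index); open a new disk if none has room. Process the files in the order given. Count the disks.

65 GB → disk 1 (remaining 63 GB)
67 GB → disk 2 (remaining 61 GB)
58 GB → disk 2 (remaining 3 GB)
41 GB → disk 1 (remaining 22 GB)
112 GB → disk 3 (remaining 16 GB)
49 GB → disk 4 (remaining 79 GB)
92 GB → disk 5 (remaining 36 GB)
98 GB → disk 6 (remaining 30 GB)
82 GB → disk 7 (remaining 46 GB)
28 GB → disk 6 (remaining 2 GB)
88 GB → disk 8 (remaining 40 GB)
15 GB → disk 3 (remaining 1 GB)
105 GB → disk 9 (remaining 23 GB)
21 GB → disk 1 (remaining 1 GB)
40 GB → disk 8 (remaining 0 GB)
35 GB → disk 5 (remaining 1 GB)
Final disks: [65,41,21] [67,58] [112,15] [49] [92,35] [98,28] [82] [88,40] [105].

9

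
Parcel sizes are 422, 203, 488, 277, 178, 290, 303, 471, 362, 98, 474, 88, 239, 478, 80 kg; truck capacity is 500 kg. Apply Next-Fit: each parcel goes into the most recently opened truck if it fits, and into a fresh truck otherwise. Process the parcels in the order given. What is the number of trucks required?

Put 422 kg in truck 1; 78 kg remain.
Put 203 kg in truck 2; 297 kg remain.
Put 488 kg in truck 3; 12 kg remain.
Put 277 kg in truck 4; 223 kg remain.
Put 178 kg in truck 4; 45 kg remain.
Put 290 kg in truck 5; 210 kg remain.
Put 303 kg in truck 6; 197 kg remain.
Put 471 kg in truck 7; 29 kg remain.
Put 362 kg in truck 8; 138 kg remain.
Put 98 kg in truck 8; 40 kg remain.
Put 474 kg in truck 9; 26 kg remain.
Put 88 kg in truck 10; 412 kg remain.
Put 239 kg in truck 10; 173 kg remain.
Put 478 kg in truck 11; 22 kg remain.
Put 80 kg in truck 12; 420 kg remain.

12 trucks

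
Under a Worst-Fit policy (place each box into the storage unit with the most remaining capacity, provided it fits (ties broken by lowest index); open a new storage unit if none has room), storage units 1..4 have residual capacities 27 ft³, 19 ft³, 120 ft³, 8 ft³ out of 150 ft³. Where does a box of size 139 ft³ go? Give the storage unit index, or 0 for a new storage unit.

0

No storage unit has ≥ 139 ft³ free, so a new storage unit is opened.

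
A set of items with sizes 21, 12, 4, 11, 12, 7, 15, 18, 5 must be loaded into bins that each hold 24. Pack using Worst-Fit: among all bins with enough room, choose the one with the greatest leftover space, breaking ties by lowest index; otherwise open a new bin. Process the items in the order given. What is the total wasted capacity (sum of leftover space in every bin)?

15

bin 1: place 21, 3 left
bin 2: place 12, 12 left
bin 2: place 4, 8 left
bin 3: place 11, 13 left
bin 3: place 12, 1 left
bin 2: place 7, 1 left
bin 4: place 15, 9 left
bin 5: place 18, 6 left
bin 4: place 5, 4 left
5 bins × 24 = 120; used 105; unused 15.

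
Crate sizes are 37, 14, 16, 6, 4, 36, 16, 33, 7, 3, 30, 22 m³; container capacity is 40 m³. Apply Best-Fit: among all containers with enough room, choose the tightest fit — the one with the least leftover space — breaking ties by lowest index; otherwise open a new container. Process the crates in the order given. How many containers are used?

6

37 m³ → container 1 (remaining 3 m³)
14 m³ → container 2 (remaining 26 m³)
16 m³ → container 2 (remaining 10 m³)
6 m³ → container 2 (remaining 4 m³)
4 m³ → container 2 (remaining 0 m³)
36 m³ → container 3 (remaining 4 m³)
16 m³ → container 4 (remaining 24 m³)
33 m³ → container 5 (remaining 7 m³)
7 m³ → container 5 (remaining 0 m³)
3 m³ → container 1 (remaining 0 m³)
30 m³ → container 6 (remaining 10 m³)
22 m³ → container 4 (remaining 2 m³)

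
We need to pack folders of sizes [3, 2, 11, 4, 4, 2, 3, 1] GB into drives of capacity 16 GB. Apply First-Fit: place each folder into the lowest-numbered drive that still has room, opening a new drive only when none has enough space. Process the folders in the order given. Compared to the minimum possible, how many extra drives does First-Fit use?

First-Fit: [3,2,11] [4,4,2,3,1] → 2 drives.
Total size 30 GB; any packing needs at least ⌈30/16⌉ = 2 drives.
So 2 is already optimal.

0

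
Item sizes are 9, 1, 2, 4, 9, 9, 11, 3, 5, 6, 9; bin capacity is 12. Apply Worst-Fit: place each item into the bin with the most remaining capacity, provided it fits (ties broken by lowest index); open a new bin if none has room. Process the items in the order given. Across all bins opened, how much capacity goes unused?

9 → bin 1 (remaining 3)
1 → bin 1 (remaining 2)
2 → bin 1 (remaining 0)
4 → bin 2 (remaining 8)
9 → bin 3 (remaining 3)
9 → bin 4 (remaining 3)
11 → bin 5 (remaining 1)
3 → bin 2 (remaining 5)
5 → bin 2 (remaining 0)
6 → bin 6 (remaining 6)
9 → bin 7 (remaining 3)
7 bins × 12 = 84; used 68; unused 16.

16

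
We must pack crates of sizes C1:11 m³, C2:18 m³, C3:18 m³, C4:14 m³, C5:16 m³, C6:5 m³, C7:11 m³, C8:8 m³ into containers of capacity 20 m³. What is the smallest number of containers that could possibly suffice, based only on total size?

6 containers

Total size = 11 + 18 + 18 + 14 + 16 + 5 + 11 + 8 = 101 m³.
⌈101 / 20⌉ = 6.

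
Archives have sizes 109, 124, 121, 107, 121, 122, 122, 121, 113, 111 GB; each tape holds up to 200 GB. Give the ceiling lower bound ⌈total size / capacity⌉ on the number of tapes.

6

Total size = 109 + 124 + 121 + 107 + 121 + 122 + 122 + 121 + 113 + 111 = 1171 GB.
⌈1171 / 200⌉ = 6.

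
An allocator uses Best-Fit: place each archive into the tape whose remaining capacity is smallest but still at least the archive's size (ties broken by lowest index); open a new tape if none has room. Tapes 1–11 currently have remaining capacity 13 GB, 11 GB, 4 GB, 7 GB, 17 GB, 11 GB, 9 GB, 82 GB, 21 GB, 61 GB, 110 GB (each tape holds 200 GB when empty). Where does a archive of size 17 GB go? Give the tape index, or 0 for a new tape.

5

Tapes with room: tape 5 (17 GB), tape 8 (82 GB), tape 9 (21 GB), tape 10 (61 GB), tape 11 (110 GB).
Tightest fit is tape 5 with 17 GB free.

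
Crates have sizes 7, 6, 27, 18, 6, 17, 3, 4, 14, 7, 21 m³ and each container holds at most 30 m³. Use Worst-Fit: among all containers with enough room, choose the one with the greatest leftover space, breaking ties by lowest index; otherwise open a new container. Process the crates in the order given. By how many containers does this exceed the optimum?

Worst-Fit: [7,6,6] [27] [18,4] [17,3] [14,7] [21] → 6 containers.
Total size 130 m³; any packing needs at least ⌈130/30⌉ = 5 containers.
An optimal packing achieves that bound: [27,3] [21,7] [18,7,4] [17,6,6] [14] → 5 containers.
Excess: 6 − 5 = 1.

1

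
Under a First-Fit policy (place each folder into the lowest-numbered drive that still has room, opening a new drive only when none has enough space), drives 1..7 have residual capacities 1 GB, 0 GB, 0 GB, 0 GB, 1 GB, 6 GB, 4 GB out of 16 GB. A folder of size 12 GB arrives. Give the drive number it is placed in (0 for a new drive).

0

No drive has ≥ 12 GB free, so a new drive is opened.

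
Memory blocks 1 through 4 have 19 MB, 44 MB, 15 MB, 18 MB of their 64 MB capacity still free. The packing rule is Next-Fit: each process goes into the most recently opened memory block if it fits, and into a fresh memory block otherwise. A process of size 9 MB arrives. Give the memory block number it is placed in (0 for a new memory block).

4

Next-Fit only looks at memory block 4, which has 18 MB free.
9 MB fits there.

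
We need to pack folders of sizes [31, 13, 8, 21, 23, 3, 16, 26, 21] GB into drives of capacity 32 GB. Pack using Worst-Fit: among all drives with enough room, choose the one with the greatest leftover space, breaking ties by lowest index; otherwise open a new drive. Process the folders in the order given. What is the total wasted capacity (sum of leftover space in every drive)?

Put 31 GB in drive 1; 1 GB remain.
Put 13 GB in drive 2; 19 GB remain.
Put 8 GB in drive 2; 11 GB remain.
Put 21 GB in drive 3; 11 GB remain.
Put 23 GB in drive 4; 9 GB remain.
Put 3 GB in drive 2; 8 GB remain.
Put 16 GB in drive 5; 16 GB remain.
Put 26 GB in drive 6; 6 GB remain.
Put 21 GB in drive 7; 11 GB remain.
7 drives × 32 GB = 224 GB; used 162 GB; unused 62 GB.

62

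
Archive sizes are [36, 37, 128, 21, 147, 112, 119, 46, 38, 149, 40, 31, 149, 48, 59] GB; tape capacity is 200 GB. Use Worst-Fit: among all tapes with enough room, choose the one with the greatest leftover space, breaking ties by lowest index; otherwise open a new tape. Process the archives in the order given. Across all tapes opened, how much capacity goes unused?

36 GB → tape 1 (remaining 164 GB)
37 GB → tape 1 (remaining 127 GB)
128 GB → tape 2 (remaining 72 GB)
21 GB → tape 1 (remaining 106 GB)
147 GB → tape 3 (remaining 53 GB)
112 GB → tape 4 (remaining 88 GB)
119 GB → tape 5 (remaining 81 GB)
46 GB → tape 1 (remaining 60 GB)
38 GB → tape 4 (remaining 50 GB)
149 GB → tape 6 (remaining 51 GB)
40 GB → tape 5 (remaining 41 GB)
31 GB → tape 2 (remaining 41 GB)
149 GB → tape 7 (remaining 51 GB)
48 GB → tape 1 (remaining 12 GB)
59 GB → tape 8 (remaining 141 GB)
8 tapes × 200 GB = 1600 GB; used 1160 GB; unused 440 GB.

440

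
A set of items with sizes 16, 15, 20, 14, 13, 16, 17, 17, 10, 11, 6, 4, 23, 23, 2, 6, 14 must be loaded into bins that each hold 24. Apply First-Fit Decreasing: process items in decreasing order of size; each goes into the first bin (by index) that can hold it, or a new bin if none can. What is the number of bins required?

11

Sorted descending: 23, 23, 20, 17, 17, 16, 16, 15, 14, 14, 13, 11, 10, 6, 6, 4, 2.
bin 1: place 23, 1 left
bin 2: place 23, 1 left
bin 3: place 20, 4 left
bin 4: place 17, 7 left
bin 5: place 17, 7 left
bin 6: place 16, 8 left
bin 7: place 16, 8 left
bin 8: place 15, 9 left
bin 9: place 14, 10 left
bin 10: place 14, 10 left
bin 11: place 13, 11 left
bin 11: place 11, 0 left
bin 9: place 10, 0 left
bin 4: place 6, 1 left
bin 5: place 6, 1 left
bin 3: place 4, 0 left
bin 6: place 2, 6 left
Final bins: [23] [23] [20,4] [17,6] [17,6] [16,2] [16] [15] [14,10] [14] [13,11].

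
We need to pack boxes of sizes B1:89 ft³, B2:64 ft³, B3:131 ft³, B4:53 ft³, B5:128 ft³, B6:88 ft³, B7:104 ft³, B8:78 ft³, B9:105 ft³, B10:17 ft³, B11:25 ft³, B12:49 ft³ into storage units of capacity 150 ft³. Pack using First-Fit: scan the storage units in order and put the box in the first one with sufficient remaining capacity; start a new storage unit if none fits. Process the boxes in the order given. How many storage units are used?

Put B1 (89 ft³) in storage unit 1; 61 ft³ remain.
Put B2 (64 ft³) in storage unit 2; 86 ft³ remain.
Put B3 (131 ft³) in storage unit 3; 19 ft³ remain.
Put B4 (53 ft³) in storage unit 1; 8 ft³ remain.
Put B5 (128 ft³) in storage unit 4; 22 ft³ remain.
Put B6 (88 ft³) in storage unit 5; 62 ft³ remain.
Put B7 (104 ft³) in storage unit 6; 46 ft³ remain.
Put B8 (78 ft³) in storage unit 2; 8 ft³ remain.
Put B9 (105 ft³) in storage unit 7; 45 ft³ remain.
Put B10 (17 ft³) in storage unit 3; 2 ft³ remain.
Put B11 (25 ft³) in storage unit 5; 37 ft³ remain.
Put B12 (49 ft³) in storage unit 8; 101 ft³ remain.

8 storage units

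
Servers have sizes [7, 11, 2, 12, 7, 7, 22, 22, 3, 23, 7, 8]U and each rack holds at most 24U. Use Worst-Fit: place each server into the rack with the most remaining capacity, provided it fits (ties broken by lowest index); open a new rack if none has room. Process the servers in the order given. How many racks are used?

7

rack 1: place 7U, 17U left
rack 1: place 11U, 6U left
rack 1: place 2U, 4U left
rack 2: place 12U, 12U left
rack 2: place 7U, 5U left
rack 3: place 7U, 17U left
rack 4: place 22U, 2U left
rack 5: place 22U, 2U left
rack 3: place 3U, 14U left
rack 6: place 23U, 1U left
rack 3: place 7U, 7U left
rack 7: place 8U, 16U left
Final racks: [7,11,2] [12,7] [7,3,7] [22] [22] [23] [8].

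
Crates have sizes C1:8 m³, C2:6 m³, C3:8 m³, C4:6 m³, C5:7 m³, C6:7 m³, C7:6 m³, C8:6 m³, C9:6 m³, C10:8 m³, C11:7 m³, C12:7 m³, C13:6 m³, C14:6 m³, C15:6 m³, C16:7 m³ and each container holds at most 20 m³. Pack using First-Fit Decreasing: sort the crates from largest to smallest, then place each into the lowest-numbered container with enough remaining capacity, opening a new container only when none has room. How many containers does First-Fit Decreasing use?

6 containers

Sorted descending: 8, 8, 8, 7, 7, 7, 7, 7, 6, 6, 6, 6, 6, 6, 6, 6.
container 1: place 8 m³, 12 m³ left
container 1: place 8 m³, 4 m³ left
container 2: place 8 m³, 12 m³ left
container 2: place 7 m³, 5 m³ left
container 3: place 7 m³, 13 m³ left
container 3: place 7 m³, 6 m³ left
container 4: place 7 m³, 13 m³ left
container 4: place 7 m³, 6 m³ left
container 3: place 6 m³, 0 m³ left
container 4: place 6 m³, 0 m³ left
container 5: place 6 m³, 14 m³ left
container 5: place 6 m³, 8 m³ left
container 5: place 6 m³, 2 m³ left
container 6: place 6 m³, 14 m³ left
container 6: place 6 m³, 8 m³ left
container 6: place 6 m³, 2 m³ left
Final containers: [8,8] [8,7] [7,7,6] [7,7,6] [6,6,6] [6,6,6].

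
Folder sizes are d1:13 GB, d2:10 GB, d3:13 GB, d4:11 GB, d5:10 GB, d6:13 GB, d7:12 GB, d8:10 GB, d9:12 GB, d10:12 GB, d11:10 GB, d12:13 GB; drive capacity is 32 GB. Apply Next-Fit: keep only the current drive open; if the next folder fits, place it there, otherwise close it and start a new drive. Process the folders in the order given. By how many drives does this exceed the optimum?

Next-Fit: [13,10] [13,11] [10,13] [12,10] [12,12] [10,13] → 6 drives.
Total size 139 GB; any packing needs at least ⌈139/32⌉ = 5 drives.
An optimal packing achieves that bound: [13,13] [13,13] [12,12] [12,10,10] [11,10,10] → 5 drives.
Excess: 6 − 5 = 1.

1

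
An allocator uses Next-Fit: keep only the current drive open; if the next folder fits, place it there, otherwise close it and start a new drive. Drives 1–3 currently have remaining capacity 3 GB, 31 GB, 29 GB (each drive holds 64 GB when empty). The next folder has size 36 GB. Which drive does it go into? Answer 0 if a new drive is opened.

Next-Fit only looks at drive 3, which has 29 GB free.
36 GB does not fit, so a new drive is opened.

0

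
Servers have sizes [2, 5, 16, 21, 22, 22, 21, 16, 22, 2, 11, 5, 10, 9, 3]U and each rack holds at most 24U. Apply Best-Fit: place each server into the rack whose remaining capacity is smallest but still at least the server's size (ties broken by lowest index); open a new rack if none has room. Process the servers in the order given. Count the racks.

2U → rack 1 (remaining 22U)
5U → rack 1 (remaining 17U)
16U → rack 1 (remaining 1U)
21U → rack 2 (remaining 3U)
22U → rack 3 (remaining 2U)
22U → rack 4 (remaining 2U)
21U → rack 5 (remaining 3U)
16U → rack 6 (remaining 8U)
22U → rack 7 (remaining 2U)
2U → rack 3 (remaining 0U)
11U → rack 8 (remaining 13U)
5U → rack 6 (remaining 3U)
10U → rack 8 (remaining 3U)
9U → rack 9 (remaining 15U)
3U → rack 2 (remaining 0U)
Final racks: [2,5,16] [21,3] [22,2] [22] [21] [16,5] [22] [11,10] [9].

9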